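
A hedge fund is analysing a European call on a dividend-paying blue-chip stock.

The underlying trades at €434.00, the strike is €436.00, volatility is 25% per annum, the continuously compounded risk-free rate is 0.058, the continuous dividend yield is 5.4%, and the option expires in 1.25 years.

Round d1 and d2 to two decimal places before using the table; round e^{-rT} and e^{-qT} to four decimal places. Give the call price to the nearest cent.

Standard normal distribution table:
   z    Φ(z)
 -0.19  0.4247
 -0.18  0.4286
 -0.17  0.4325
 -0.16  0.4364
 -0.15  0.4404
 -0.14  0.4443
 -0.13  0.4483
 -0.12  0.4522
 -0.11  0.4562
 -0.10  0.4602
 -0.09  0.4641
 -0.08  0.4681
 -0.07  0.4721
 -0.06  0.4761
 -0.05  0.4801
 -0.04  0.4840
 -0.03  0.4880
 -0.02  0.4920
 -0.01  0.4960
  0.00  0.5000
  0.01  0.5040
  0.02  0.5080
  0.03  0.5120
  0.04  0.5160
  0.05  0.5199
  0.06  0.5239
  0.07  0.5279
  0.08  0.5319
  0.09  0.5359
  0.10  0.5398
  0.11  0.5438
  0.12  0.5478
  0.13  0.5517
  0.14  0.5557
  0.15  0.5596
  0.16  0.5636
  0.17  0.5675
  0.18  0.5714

€45.25

σ√T = 0.25 × 1.1180 = 0.2795
d₁ = [ln(434/436) + (0.058 − 0.054 + 0.25²/2)·1.25] / 0.2795 = [-0.0046 + 0.0441] / 0.2795 = 0.1412 ⇒ 0.14
d₂ = d₁ − σ√T = 0.1412 − 0.2795 = -0.1383 ⇒ -0.14
exp(−qT) = exp(−0.054·1.25) = 0.9347;  exp(−rT) = exp(−0.058·1.25) = 0.9301
N(d₁) = N(0.14) = 0.5557;  N(d₂) = N(-0.14) = 0.4443
C = 434·0.9347·0.5557 − 436·0.9301·0.4443 = 225.4252 − 180.1741 = 45.2510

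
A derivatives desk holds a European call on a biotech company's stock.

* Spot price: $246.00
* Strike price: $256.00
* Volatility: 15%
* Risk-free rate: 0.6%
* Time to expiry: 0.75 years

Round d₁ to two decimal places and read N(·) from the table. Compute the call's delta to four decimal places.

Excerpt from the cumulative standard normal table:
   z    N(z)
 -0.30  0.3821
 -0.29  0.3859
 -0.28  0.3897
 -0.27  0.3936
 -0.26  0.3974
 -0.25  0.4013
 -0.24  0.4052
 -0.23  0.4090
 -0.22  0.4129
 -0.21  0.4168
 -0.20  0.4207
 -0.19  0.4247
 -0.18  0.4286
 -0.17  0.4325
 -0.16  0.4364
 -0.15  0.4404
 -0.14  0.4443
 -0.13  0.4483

σ√T = 0.15 × 0.8660 = 0.1299
d₁ = [ln(246/256) + (0.006 + ½·0.15²)·0.75] / (σ√T) = (-0.0398 + 0.0129) / 0.1299 = -0.2071 which rounds to -0.21
N(d₁) = N(-0.21) = 0.4168
Δ_call = N(d₁) = 0.4168

0.4168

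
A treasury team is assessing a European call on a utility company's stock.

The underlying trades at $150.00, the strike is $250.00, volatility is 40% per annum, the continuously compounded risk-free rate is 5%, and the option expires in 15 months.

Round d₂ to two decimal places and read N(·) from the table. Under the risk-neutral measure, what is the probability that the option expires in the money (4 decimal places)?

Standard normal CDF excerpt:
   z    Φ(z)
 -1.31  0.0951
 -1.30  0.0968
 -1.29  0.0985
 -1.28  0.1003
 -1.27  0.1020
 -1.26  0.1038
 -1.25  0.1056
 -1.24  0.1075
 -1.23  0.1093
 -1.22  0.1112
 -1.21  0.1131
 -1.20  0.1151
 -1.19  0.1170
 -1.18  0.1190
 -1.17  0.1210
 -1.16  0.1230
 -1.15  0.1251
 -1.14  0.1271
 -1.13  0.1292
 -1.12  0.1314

σ√T = 0.4·√1.25 = 0.4472
d₁ = [ln(150/250) + (0.05 + 0.4²/2)·1.25] / 0.4472 = [-0.5108 + 0.1625] / 0.4472 = -0.7789 which rounds to -0.78
d₂ = d₁ − σ√T = -0.7789 − 0.4472 = -1.2261 which rounds to -1.23
Pr(exercise) under Q = N(d₂) = 0.1093

0.1093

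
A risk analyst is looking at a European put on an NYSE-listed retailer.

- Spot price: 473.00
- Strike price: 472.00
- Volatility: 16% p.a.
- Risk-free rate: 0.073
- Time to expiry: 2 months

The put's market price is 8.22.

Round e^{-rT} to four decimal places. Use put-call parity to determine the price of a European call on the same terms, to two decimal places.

e^(−rT) = e^(−0.073·0.1667) = 0.9879
Put-call parity: C − P = S − K·e^(−rT) = 473 − 472·0.9879 = 473 − 466.2888 = 6.7112
C = P + (C − P) = 8.22 + (6.7112) = 14.9312

14.93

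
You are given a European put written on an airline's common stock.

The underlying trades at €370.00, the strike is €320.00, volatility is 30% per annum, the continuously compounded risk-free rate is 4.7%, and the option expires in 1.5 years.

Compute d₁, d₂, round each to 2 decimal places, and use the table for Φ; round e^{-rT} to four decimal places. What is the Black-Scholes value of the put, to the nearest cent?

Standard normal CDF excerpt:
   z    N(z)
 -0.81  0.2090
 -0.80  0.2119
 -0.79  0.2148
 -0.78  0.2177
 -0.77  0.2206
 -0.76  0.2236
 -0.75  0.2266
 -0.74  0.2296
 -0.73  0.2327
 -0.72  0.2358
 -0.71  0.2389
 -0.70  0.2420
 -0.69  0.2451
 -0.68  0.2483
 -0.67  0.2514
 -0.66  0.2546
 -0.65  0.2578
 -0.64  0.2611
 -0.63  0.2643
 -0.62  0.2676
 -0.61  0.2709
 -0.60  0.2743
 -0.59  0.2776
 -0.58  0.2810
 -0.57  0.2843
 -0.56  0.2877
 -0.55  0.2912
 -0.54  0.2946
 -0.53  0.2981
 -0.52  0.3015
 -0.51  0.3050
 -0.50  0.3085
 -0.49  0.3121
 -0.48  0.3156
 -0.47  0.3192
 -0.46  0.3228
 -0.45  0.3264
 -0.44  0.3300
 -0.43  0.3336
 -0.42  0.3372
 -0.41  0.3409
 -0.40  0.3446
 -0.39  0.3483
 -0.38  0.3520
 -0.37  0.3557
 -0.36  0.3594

T = 1.5;  σ√T = 0.3674
d₁ = [ln(370/320) + (0.047 + ½·0.3²)·1.5] / (σ√T) = (0.1452 + 0.1380) / 0.3674 = 0.7707 which rounds to 0.77
d₂ = 0.7707 − 0.3674 = 0.4033 which rounds to 0.40
exp(−rT) = exp(−0.047·1.5) = 0.9319
N(−d₂) = N(-0.40) = 0.3446;  N(−d₁) = N(-0.77) = 0.2206
P = 320·0.9319·0.3446 − 370·0.2206 = 102.7625 − 81.6220 = 21.1405

€21.14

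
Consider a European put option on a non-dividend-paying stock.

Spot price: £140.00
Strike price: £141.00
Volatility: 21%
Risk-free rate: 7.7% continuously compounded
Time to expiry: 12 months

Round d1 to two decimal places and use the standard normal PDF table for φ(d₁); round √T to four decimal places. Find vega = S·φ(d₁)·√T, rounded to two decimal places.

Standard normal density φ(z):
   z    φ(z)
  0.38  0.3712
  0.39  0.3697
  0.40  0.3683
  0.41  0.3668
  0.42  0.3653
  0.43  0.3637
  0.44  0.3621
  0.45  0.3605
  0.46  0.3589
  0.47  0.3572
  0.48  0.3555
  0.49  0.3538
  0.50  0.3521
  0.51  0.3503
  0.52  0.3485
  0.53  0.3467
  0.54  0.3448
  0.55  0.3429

T = 1;  σ√T = 0.2100
d₁ = [ln(140/141) + (0.077 + 0.21²/2)·1] / 0.2100 = [-0.0071 + 0.0990] / 0.2100 = 0.4378 ⇒ 0.44
√T = √1 = 1.0000
φ(d₁) = φ(0.44) = 0.3621
vega = S·φ(d₁)·√T = 140·0.3621·1.0000 = 50.6940
(The call has the same vega.)

50.69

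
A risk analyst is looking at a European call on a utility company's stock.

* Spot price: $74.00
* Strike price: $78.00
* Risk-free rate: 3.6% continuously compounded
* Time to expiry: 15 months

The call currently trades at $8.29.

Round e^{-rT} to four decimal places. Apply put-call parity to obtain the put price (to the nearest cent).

$8.86

e^(−rT) = e^(−0.036·1.25) = 0.9560
Put-call parity: C − P = S − K·e^(−rT) = 74 − 78·0.9560 = 74 − 74.5680 = -0.5680
P = C − (C − P) = 8.29 − (-0.5680) = 8.8580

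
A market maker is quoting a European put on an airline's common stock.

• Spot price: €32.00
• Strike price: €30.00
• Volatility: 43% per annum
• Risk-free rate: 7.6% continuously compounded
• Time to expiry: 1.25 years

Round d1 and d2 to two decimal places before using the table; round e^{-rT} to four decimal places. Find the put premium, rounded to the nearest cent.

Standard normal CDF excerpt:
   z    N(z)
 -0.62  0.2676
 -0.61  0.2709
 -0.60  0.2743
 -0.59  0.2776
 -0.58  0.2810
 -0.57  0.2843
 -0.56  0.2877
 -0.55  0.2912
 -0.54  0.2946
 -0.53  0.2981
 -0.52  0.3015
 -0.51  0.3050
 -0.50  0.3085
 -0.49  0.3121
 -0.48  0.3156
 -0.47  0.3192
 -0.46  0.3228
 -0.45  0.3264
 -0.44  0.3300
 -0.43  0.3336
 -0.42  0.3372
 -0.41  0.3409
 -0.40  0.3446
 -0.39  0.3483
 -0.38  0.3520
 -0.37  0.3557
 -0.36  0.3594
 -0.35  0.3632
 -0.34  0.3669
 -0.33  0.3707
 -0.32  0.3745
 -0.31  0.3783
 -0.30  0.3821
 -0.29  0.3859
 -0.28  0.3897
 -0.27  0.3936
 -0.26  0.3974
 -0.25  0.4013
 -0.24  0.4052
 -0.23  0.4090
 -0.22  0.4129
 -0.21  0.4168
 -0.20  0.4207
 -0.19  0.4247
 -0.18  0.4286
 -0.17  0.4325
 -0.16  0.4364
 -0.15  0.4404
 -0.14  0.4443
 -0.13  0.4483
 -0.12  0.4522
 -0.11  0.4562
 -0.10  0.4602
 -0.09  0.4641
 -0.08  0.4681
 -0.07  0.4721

σ√T = 0.43 × 1.1180 = 0.4808
ln(S/K) + (r + σ²/2)T = ln(32/30) + (0.076 + 0.43²/2)·1.25 = 0.0645 + 0.2106 = 0.2751
d₁ = 0.2751 / 0.4808 = 0.5722 ⇒ 0.57
d₂ = d₁ − σ√T = 0.5722 − 0.4808 = 0.0915 ⇒ 0.09
e^(−rT) = e^(−0.076·1.25) = 0.9094
P = 30·0.9094·N(-0.09) − 32·N(-0.57) = 30·0.9094·0.4641 − 32·0.2843 = 12.6616 − 9.0976 = 3.5640

€3.56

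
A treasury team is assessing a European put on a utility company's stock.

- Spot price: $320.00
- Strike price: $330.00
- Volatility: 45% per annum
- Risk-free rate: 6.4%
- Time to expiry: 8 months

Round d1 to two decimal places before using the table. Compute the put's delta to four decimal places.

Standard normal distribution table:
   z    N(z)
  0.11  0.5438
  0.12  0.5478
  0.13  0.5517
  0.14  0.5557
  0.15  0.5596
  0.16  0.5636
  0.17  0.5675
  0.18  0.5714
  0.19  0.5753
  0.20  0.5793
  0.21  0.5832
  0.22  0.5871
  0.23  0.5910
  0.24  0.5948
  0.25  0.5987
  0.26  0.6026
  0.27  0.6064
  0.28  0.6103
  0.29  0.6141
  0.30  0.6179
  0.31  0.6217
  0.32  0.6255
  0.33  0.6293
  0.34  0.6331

σ√T = 0.45·√0.6667 = 0.3674
ln(S/K) + (r + σ²/2)T = ln(320/330) + (0.064 + 0.45²/2)·0.6667 = -0.0308 + 0.1102 = 0.0794
d₁ = 0.0794 / 0.3674 = 0.2161 which rounds to 0.22
N(d₁) = N(0.22) = 0.5871
Δ_put = N(d₁) − 1 = 0.5871 − 1 = -0.4129

-0.4129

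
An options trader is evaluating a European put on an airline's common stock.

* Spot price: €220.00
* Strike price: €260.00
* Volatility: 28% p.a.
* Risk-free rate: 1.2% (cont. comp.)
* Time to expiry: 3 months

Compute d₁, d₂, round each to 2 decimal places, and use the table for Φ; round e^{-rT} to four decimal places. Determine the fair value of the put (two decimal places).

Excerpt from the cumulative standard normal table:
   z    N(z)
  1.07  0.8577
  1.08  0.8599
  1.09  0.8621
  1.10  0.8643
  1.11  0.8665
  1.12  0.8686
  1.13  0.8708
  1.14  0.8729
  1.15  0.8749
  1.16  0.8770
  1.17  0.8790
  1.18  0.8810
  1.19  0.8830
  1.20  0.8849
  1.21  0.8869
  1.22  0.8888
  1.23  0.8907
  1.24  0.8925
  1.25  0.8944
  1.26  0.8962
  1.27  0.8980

σ√T = 0.28·√0.25 = 0.1400
d₁ = [ln(220/260) + (0.012 + 0.28²/2)·0.25] / 0.1400 = [-0.1671 + 0.0128] / 0.1400 = -1.1018 → -1.10
d₂ = d₁ − σ√T = -1.1018 − 0.1400 = -1.2418 → -1.24
e^(−rT) = e^(−0.012·0.25) = 0.9970
N(−d₂) = N(1.24) = 0.8925;  N(−d₁) = N(1.10) = 0.8643
P = 260·0.9970·0.8925 − 220·0.8643 = 231.3539 − 190.1460 = 41.2079

€41.21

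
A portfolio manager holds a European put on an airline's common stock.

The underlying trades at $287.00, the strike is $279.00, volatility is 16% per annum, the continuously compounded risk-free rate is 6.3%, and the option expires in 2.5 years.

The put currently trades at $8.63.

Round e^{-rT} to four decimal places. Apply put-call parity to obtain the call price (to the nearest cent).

exp(−rT) = exp(−0.063·2.5) = 0.8543
Put-call parity: C − P = S − K·e^(−rT) = 287 − 279·0.8543 = 287 − 238.3497 = 48.6503
C = P + (C − P) = 8.63 + (48.6503) = 57.2803

$57.28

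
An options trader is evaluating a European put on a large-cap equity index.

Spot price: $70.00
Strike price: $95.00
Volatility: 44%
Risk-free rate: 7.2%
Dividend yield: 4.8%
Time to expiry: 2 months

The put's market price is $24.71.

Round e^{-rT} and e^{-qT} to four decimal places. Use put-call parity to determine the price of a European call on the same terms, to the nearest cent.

exp(−qT) = exp(−0.048·0.1667) = 0.9920;  exp(−rT) = exp(−0.072·0.1667) = 0.9881
Put-call parity: C − P = S·e^(−qT) − K·e^(−rT) = 70·0.9920 − 95·0.9881 = 69.4400 − 93.8695 = -24.4295
C = P + (C − P) = 24.71 + (-24.4295) = 0.2805

$0.28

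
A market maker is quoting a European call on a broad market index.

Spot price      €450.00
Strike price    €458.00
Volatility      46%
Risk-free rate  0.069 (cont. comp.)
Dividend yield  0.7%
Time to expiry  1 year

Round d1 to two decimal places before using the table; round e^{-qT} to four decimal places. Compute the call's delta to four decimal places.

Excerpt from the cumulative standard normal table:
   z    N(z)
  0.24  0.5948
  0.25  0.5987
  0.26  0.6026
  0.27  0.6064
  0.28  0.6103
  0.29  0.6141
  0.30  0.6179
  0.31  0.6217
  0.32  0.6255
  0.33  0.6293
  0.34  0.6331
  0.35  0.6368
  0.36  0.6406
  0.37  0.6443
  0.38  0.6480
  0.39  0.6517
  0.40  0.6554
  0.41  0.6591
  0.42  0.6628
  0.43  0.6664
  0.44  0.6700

0.6249

T = 1;  σ√T = 0.4600
d₁ = [ln(450/458) + (0.069 − 0.007 + 0.46²/2)·1] / 0.4600 = [-0.0176 + 0.1678] / 0.4600 = 0.3265 ⇒ 0.33
N(d₁) = N(0.33) = 0.6293
Δ_call = e^(−qT)·N(d₁) = 0.9930·0.6293 = 0.6249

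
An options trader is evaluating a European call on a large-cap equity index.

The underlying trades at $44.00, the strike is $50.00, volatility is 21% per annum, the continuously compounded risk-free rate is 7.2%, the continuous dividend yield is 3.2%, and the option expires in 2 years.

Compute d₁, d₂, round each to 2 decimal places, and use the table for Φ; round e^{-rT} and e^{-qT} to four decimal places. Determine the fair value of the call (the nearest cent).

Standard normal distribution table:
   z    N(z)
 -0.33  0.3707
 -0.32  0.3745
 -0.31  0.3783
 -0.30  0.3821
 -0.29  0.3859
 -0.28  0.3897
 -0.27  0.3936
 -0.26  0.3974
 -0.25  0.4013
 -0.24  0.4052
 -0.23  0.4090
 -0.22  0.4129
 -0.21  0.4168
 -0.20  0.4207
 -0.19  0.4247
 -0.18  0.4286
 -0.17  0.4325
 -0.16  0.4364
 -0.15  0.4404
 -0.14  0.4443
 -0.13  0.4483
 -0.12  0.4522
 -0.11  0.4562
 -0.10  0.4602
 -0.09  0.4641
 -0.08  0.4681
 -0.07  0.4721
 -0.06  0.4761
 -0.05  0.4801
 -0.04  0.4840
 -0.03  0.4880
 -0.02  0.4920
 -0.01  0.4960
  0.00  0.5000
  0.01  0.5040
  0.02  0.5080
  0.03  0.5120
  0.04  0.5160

$4.09

T = 2;  σ√T = 0.2970
d₁ = [ln(44/50) + (0.072 − 0.032 + 0.21²/2)·2] / 0.2970 = [-0.1278 + 0.1241] / 0.2970 = -0.0126 → -0.01
d₂ = d₁ − σ√T = -0.0126 − 0.2970 = -0.3096 → -0.31
exp(−qT) = exp(−0.032·2) = 0.9380;  exp(−rT) = exp(−0.072·2) = 0.8659
N(d₁) = N(-0.01) = 0.4960;  N(d₂) = N(-0.31) = 0.3783
C = 44·0.9380·0.4960 − 50·0.8659·0.3783 = 20.4709 − 16.3785 = 4.0924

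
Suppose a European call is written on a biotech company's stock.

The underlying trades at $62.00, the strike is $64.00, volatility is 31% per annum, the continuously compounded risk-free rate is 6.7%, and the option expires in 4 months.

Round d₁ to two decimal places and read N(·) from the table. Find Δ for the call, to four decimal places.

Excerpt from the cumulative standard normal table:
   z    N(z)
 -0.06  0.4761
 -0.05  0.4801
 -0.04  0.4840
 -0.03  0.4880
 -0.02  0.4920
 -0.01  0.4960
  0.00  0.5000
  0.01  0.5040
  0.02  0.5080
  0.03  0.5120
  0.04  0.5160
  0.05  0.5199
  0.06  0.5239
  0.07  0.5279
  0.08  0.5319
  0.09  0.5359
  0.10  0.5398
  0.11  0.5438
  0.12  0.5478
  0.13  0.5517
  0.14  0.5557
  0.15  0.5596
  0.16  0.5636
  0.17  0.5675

0.5160

σ√T = 0.31 × 0.5774 = 0.1790
d₁ = [ln(62/64) + (0.067 + 0.31²/2)·0.3333] / 0.1790 = [-0.0317 + 0.0384] / 0.1790 = 0.0369 → 0.04
N(d₁) = N(0.04) = 0.5160
Δ_call = N(d₁) = 0.5160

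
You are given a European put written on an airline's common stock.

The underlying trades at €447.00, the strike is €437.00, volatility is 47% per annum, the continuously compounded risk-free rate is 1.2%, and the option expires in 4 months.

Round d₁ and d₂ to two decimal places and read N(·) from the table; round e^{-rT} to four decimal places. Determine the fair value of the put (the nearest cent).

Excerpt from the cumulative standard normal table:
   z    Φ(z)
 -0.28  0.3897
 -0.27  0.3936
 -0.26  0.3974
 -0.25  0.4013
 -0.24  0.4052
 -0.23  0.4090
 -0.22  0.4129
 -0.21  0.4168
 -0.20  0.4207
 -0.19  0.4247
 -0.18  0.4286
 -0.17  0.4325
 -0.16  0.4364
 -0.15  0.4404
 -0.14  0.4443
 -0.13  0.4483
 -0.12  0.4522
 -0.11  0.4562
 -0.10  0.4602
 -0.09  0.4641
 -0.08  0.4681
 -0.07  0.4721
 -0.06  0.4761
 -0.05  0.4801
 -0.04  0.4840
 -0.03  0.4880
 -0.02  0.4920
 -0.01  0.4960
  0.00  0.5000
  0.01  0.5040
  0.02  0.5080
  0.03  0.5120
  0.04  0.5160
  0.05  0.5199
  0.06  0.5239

T = 0.3333;  σ√T = 0.2714
ln(S/K) + (r + σ²/2)T = ln(447/437) + (0.012 + 0.47²/2)·0.3333 = 0.0226 + 0.0408 = 0.0634
d₁ = 0.0634 / 0.2714 = 0.2338 ⇒ 0.23
d₂ = d₁ − σ√T = 0.2338 − 0.2714 = -0.0376 ⇒ -0.04
e^(−rT) = e^(−0.012·0.3333) = 0.9960
N(−d₂) = N(0.04) = 0.5160;  N(−d₁) = N(-0.23) = 0.4090
P = 437·0.9960·0.5160 − 447·0.4090 = 224.5900 − 182.8230 = 41.7670

€41.77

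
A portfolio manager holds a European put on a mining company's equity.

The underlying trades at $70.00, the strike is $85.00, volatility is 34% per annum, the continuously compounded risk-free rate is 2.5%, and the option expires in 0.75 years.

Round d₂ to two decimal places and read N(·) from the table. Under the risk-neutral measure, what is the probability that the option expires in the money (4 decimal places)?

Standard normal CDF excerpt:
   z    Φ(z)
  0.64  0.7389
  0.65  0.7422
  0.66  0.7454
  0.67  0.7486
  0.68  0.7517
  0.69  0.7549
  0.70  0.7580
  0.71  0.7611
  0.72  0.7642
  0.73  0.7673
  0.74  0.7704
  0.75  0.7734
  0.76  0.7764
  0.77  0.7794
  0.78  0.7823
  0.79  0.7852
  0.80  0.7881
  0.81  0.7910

0.7704

T = 0.75;  σ√T = 0.2944
d₁ = [ln(70/85) + (0.025 + 0.34²/2)·0.75] / 0.2944 = [-0.1942 + 0.0621] / 0.2944 = -0.4485 ≈ -0.45
d₂ = d₁ − σ√T = -0.4485 − 0.2944 = -0.7429 ≈ -0.74
Risk-neutral Pr[S_T < K] = N(−d₂) = N(0.74) = 0.7704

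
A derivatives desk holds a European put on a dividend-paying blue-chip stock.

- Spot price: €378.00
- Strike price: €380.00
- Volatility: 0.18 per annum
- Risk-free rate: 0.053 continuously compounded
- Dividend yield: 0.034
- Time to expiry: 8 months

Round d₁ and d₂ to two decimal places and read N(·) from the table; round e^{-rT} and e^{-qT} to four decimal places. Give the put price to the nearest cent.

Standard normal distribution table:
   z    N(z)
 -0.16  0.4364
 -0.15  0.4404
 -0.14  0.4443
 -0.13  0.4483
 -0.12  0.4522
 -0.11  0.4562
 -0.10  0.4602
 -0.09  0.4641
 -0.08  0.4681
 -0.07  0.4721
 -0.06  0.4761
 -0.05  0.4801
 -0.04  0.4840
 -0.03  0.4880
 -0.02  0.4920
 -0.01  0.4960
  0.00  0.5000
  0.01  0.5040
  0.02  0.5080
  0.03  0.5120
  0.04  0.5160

€19.24

σ√T = 0.18·√0.6667 = 0.1470
d₁ = [ln(378/380) + (0.053 − 0.034 + 0.18²/2)·0.6667] / 0.1470 = [-0.0053 + 0.0235] / 0.1470 = 0.1238 ⇒ 0.12
d₂ = d₁ − σ√T = 0.1238 − 0.1470 = -0.0232 ⇒ -0.02
exp(−qT) = exp(−0.034·0.6667) = 0.9776;  exp(−rT) = exp(−0.053·0.6667) = 0.9653
N(−d₂) = N(0.02) = 0.5080;  N(−d₁) = N(-0.12) = 0.4522
P = 380·0.9653·0.5080 − 378·0.9776·0.4522 = 186.3415 − 167.1027 = 19.2388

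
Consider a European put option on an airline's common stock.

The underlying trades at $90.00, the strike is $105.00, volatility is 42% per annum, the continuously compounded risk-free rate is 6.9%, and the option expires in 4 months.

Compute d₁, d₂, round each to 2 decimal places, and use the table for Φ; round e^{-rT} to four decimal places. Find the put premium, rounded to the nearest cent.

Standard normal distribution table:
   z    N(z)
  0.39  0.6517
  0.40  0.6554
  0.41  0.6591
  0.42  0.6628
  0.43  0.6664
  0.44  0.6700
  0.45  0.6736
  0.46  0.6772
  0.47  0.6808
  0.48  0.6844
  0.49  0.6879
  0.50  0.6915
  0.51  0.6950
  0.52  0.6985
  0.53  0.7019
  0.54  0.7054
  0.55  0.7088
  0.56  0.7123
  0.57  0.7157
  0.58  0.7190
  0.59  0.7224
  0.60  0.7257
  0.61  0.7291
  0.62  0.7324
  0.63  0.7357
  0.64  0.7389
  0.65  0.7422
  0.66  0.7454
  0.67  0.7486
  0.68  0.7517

σ√T = 0.42 × 0.5774 = 0.2425
ln(S/K) + (r + σ²/2)T = ln(90/105) + (0.069 + 0.42²/2)·0.3333 = -0.1542 + 0.0524 = -0.1018
d₁ = -0.1018 / 0.2425 = -0.4196 ≈ -0.42
d₂ = d₁ − σ√T = -0.4196 − 0.2425 = -0.6621 ≈ -0.66
e^(−rT) = e^(−0.069·0.3333) = 0.9773
N(−d₂) = N(0.66) = 0.7454;  N(−d₁) = N(0.42) = 0.6628
P = 105·0.9773·0.7454 − 90·0.6628 = 76.4903 − 59.6520 = 16.8383

$16.84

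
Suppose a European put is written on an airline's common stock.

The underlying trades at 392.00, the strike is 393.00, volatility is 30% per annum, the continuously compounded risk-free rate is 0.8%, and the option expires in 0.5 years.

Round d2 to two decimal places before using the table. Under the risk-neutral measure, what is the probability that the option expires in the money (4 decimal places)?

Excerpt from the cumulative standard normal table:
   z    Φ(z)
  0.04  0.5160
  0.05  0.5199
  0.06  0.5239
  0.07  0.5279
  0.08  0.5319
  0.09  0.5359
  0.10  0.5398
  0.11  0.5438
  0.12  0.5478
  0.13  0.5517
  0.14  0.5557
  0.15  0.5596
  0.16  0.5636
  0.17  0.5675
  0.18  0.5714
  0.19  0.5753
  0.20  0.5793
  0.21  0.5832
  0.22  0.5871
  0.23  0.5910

0.5398

T = 0.5;  σ√T = 0.2121
d₁ = [ln(392/393) + (0.008 + 0.3²/2)·0.5] / 0.2121 = [-0.0025 + 0.0265] / 0.2121 = 0.1129 → 0.11
d₂ = d₁ − σ√T = 0.1129 − 0.2121 = -0.0992 → -0.10
Risk-neutral Pr[S_T < K] = N(−d₂) = N(0.10) = 0.5398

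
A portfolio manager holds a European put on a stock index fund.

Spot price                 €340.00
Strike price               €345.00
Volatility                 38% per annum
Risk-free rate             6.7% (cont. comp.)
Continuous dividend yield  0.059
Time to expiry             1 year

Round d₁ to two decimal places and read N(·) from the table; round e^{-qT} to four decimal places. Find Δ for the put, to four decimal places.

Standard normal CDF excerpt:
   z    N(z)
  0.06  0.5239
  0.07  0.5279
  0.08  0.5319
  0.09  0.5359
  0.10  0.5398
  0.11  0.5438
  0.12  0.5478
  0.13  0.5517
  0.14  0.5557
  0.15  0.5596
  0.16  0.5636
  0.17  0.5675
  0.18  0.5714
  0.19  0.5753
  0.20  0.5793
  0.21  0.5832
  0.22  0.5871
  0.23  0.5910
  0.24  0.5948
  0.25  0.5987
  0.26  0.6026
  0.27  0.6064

T = 1;  σ√T = 0.3800
d₁ = [ln(340/345) + (0.067 − 0.059 + ½·0.38²)·1] / (σ√T) = (-0.0146 + 0.0802) / 0.3800 = 0.1726 which rounds to 0.17
N(d₁) = N(0.17) = 0.5675
Δ_put = e^(−qT)·(N(d₁) − 1) = 0.9427·(0.5675 − 1) = -0.4077

-0.4077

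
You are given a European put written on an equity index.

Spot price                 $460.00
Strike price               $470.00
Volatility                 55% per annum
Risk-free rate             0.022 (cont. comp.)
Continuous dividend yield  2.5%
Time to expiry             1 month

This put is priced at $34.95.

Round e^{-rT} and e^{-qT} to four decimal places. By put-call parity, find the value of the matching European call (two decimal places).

e^(−qT) = e^(−0.025·0.08333) = 0.9979;  e^(−rT) = e^(−0.022·0.08333) = 0.9982
Put-call parity: C − P = S·e^(−qT) − K·e^(−rT) = 460·0.9979 − 470·0.9982 = 459.0340 − 469.1540 = -10.1200
C = P + (C − P) = 34.95 + (-10.1200) = 24.8300

$24.83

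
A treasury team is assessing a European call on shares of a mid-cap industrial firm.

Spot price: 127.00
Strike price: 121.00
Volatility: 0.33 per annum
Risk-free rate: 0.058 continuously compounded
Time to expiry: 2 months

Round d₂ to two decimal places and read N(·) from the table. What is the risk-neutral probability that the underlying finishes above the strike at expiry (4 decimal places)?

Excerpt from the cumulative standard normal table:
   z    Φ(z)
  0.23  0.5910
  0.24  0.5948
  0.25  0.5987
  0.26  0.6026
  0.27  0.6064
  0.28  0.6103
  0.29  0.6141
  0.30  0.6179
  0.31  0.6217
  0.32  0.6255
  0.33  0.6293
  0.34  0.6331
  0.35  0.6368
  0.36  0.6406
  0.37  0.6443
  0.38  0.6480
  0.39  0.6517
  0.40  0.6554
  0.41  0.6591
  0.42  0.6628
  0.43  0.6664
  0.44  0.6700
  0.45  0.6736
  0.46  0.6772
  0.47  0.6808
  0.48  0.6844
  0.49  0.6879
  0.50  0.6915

0.6406

σ√T = 0.33 × 0.4082 = 0.1347
ln(S/K) + (r + σ²/2)T = ln(127/121) + (0.058 + 0.33²/2)·0.1667 = 0.0484 + 0.0187 = 0.0671
d₁ = 0.0671 / 0.1347 = 0.4983 → 0.50
d₂ = d₁ − σ√T = 0.4983 − 0.1347 = 0.3636 → 0.36
Pr(exercise) under Q = N(d₂) = 0.6406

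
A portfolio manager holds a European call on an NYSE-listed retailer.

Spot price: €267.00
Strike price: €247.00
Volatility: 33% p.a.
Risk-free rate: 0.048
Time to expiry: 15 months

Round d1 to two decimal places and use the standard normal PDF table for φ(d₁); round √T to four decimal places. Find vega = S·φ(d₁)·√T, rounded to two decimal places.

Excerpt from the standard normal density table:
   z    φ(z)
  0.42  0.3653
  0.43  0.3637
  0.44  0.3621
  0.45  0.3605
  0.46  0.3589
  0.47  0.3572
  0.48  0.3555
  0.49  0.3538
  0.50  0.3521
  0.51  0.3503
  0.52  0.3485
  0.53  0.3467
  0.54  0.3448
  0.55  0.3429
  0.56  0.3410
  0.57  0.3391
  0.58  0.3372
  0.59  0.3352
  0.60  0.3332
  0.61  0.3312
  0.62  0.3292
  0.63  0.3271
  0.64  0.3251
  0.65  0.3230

T = 1.25;  σ√T = 0.3690
d₁ = [ln(267/247) + (0.048 + ½·0.33²)·1.25] / (σ√T) = (0.0779 + 0.1281) / 0.3690 = 0.5581 ≈ 0.56
√T = √1.25 = 1.1180
φ(d₁) = φ(0.56) = 0.3410
vega = S·φ(d₁)·√T = 267·0.3410·1.1180 = 101.7905
(Vega is the same for a European call and put with the same parameters.)

101.79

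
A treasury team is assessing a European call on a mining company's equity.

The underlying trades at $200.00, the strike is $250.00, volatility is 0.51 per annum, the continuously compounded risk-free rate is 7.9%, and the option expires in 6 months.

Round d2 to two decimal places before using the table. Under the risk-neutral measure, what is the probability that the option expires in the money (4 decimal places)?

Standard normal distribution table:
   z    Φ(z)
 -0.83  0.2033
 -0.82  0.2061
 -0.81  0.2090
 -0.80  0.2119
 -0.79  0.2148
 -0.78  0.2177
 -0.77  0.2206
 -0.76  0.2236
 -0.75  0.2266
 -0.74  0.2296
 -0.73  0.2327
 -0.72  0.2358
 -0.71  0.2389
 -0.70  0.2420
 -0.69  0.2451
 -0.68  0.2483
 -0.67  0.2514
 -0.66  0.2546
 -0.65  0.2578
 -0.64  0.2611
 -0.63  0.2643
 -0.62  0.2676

0.2451

σ√T = 0.51·√0.5 = 0.3606
d₁ = [ln(200/250) + (0.079 + 0.51²/2)·0.5] / 0.3606 = [-0.2231 + 0.1045] / 0.3606 = -0.3289 ≈ -0.33
d₂ = d₁ − σ√T = -0.3289 − 0.3606 = -0.6895 ≈ -0.69
Risk-neutral Pr[S_T > K] = N(d₂) = N(-0.69) = 0.2451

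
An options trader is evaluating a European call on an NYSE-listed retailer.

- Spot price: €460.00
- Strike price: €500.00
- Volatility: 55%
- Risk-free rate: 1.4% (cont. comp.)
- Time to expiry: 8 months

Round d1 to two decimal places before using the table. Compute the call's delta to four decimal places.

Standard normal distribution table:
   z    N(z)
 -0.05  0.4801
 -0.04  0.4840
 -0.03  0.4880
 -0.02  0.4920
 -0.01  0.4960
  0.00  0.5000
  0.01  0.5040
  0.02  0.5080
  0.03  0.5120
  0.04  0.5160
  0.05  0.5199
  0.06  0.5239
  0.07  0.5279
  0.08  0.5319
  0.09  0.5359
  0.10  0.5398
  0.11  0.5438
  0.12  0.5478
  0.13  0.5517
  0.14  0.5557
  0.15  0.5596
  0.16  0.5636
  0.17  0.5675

σ√T = 0.55·√0.6667 = 0.4491
d₁ = [ln(460/500) + (0.014 + 0.55²/2)·0.6667] / 0.4491 = [-0.0834 + 0.1102] / 0.4491 = 0.0596 → 0.06
N(d₁) = N(0.06) = 0.5239
Δ_call = N(d₁) = 0.5239

0.5239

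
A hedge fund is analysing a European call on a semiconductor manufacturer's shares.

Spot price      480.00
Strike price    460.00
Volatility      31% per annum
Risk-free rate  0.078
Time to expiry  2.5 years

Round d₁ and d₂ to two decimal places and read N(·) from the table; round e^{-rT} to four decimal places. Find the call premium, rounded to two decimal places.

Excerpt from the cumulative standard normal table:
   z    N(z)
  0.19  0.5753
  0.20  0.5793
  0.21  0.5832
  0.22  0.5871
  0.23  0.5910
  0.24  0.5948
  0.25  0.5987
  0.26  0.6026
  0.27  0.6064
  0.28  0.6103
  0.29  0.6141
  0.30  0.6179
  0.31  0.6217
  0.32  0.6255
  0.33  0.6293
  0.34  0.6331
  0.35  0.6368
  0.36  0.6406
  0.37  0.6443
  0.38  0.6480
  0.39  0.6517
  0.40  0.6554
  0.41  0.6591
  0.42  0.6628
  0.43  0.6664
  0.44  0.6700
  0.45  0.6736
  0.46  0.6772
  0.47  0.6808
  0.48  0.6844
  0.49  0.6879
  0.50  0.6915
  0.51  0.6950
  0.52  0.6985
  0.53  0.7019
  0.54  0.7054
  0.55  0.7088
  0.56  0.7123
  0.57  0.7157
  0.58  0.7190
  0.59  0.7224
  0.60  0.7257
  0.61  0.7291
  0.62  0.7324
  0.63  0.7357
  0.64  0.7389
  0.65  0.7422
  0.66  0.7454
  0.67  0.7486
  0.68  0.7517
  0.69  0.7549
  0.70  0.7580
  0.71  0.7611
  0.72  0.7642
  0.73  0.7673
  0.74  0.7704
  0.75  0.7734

σ√T = 0.31 × 1.5811 = 0.4902
d₁ = [ln(480/460) + (0.078 + 0.31²/2)·2.5] / 0.4902 = [0.0426 + 0.3151] / 0.4902 = 0.7297 ⇒ 0.73
d₂ = d₁ − σ√T = 0.7297 − 0.4902 = 0.2396 ⇒ 0.24
e^(−rT) = e^(−0.078·2.5) = 0.8228
N(d₁) = N(0.73) = 0.7673;  N(d₂) = N(0.24) = 0.5948
C = 480·0.7673 − 460·0.8228·0.5948 = 368.3040 − 225.1247 = 143.1793

143.18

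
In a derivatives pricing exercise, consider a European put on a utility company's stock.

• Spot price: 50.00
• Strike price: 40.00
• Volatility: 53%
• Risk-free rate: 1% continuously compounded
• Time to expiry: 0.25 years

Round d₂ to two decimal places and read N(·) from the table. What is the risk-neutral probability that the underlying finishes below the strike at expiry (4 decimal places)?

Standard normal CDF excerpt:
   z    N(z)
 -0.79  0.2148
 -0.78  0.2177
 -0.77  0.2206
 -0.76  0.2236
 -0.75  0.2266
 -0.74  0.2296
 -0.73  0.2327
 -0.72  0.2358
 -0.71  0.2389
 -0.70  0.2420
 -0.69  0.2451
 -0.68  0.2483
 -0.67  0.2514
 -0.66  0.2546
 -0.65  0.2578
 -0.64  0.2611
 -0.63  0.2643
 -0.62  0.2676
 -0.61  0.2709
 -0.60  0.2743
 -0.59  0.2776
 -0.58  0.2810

σ√T = 0.53 × 0.5000 = 0.2650
d₁ = [ln(50/40) + (0.01 + 0.53²/2)·0.25] / 0.2650 = [0.2231 + 0.0376] / 0.2650 = 0.9840 → 0.98
d₂ = d₁ − σ√T = 0.9840 − 0.2650 = 0.7190 → 0.72
Pr(exercise) under Q = N(−d₂) = N(-0.72) = 0.2358

0.2358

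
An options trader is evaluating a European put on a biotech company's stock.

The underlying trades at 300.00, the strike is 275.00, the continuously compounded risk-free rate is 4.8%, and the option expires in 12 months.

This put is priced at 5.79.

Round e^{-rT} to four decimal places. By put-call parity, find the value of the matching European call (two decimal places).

43.69

exp(−rT) = exp(−0.048·1) = 0.9531
Put-call parity: C − P = S − K·e^(−rT) = 300 − 275·0.9531 = 300 − 262.1025 = 37.8975
C = P + (C − P) = 5.79 + (37.8975) = 43.6875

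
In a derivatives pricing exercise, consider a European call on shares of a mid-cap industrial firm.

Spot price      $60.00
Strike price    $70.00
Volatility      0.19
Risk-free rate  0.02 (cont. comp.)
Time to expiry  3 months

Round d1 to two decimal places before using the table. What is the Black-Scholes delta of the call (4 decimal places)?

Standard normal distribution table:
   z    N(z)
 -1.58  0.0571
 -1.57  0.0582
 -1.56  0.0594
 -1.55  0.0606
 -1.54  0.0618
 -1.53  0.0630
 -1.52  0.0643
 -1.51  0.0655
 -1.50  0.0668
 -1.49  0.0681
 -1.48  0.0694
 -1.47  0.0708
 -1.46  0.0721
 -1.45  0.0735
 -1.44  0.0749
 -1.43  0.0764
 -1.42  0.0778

σ√T = 0.19 × 0.5000 = 0.0950
ln(S/K) + (r + σ²/2)T = ln(60/70) + (0.02 + 0.19²/2)·0.25 = -0.1542 + 0.0095 = -0.1446
d₁ = -0.1446 / 0.0950 = -1.5225 ⇒ -1.52
N(d₁) = N(-1.52) = 0.0643
Δ_call = N(d₁) = 0.0643

0.0643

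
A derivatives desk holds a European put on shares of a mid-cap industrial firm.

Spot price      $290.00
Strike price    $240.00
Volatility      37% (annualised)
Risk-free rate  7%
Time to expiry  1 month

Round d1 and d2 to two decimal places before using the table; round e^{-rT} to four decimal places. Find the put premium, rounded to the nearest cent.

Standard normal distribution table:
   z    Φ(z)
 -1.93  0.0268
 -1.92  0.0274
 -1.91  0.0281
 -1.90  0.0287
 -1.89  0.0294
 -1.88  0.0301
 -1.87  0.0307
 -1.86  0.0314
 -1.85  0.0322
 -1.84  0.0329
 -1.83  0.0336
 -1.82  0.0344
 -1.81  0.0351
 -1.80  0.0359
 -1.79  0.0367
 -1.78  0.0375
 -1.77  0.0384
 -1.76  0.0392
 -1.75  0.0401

σ√T = 0.37·√0.08333 = 0.1068
d₁ = [ln(290/240) + (0.07 + 0.37²/2)·0.08333] / 0.1068 = [0.1892 + 0.0115] / 0.1068 = 1.8798 which rounds to 1.88
d₂ = d₁ − σ√T = 1.8798 − 0.1068 = 1.7730 which rounds to 1.77
e^(−rT) = e^(−0.07·0.08333) = 0.9942
N(−d₂) = N(-1.77) = 0.0384;  N(−d₁) = N(-1.88) = 0.0301
P = 240·0.9942·0.0384 − 290·0.0301 = 9.1625 − 8.7290 = 0.4335

$0.43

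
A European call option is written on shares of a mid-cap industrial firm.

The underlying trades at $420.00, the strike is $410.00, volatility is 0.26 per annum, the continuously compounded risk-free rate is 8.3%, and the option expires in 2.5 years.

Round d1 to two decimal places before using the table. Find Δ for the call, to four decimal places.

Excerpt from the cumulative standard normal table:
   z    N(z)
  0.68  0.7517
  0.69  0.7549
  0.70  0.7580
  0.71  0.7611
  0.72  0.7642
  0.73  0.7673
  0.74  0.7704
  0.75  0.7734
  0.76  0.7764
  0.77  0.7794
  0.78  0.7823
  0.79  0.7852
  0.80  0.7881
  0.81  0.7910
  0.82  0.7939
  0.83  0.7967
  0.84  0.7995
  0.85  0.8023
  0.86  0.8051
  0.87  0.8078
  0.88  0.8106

0.7794

T = 2.5;  σ√T = 0.4111
d₁ = [ln(420/410) + (0.083 + 0.26²/2)·2.5] / 0.4111 = [0.0241 + 0.2920] / 0.4111 = 0.7689 ≈ 0.77
N(d₁) = N(0.77) = 0.7794
Δ_call = N(d₁) = 0.7794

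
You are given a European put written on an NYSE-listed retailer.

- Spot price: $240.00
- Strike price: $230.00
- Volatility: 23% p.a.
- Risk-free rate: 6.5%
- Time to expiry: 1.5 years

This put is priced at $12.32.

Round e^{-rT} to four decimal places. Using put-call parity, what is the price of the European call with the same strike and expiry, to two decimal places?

$43.69

e^(−rT) = e^(−0.065·1.5) = 0.9071
Put-call parity: C − P = S − K·e^(−rT) = 240 − 230·0.9071 = 240 − 208.6330 = 31.3670
C = P + (C − P) = 12.32 + (31.3670) = 43.6870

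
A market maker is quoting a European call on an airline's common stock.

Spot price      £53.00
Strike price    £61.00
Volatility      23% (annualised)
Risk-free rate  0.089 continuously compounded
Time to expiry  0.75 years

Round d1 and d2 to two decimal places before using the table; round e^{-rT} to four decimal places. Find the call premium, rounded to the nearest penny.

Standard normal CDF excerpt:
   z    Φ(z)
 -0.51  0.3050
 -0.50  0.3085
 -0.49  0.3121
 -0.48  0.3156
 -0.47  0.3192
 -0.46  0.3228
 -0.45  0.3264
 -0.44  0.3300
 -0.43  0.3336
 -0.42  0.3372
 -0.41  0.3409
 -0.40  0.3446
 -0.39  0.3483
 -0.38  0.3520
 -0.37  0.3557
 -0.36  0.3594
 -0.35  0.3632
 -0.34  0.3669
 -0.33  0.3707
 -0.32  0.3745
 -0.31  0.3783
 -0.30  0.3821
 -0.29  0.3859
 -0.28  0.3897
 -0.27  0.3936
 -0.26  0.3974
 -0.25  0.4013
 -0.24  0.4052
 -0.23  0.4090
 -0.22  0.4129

£2.65

T = 0.75;  σ√T = 0.1992
d₁ = [ln(53/61) + (0.089 + 0.23²/2)·0.75] / 0.1992 = [-0.1406 + 0.0866] / 0.1992 = -0.2711 which rounds to -0.27
d₂ = d₁ − σ√T = -0.2711 − 0.1992 = -0.4703 which rounds to -0.47
e^(−rT) = e^(−0.089·0.75) = 0.9354
N(d₁) = N(-0.27) = 0.3936;  N(d₂) = N(-0.47) = 0.3192
C = 53·0.3936 − 61·0.9354·0.3192 = 20.8608 − 18.2134 = 2.6474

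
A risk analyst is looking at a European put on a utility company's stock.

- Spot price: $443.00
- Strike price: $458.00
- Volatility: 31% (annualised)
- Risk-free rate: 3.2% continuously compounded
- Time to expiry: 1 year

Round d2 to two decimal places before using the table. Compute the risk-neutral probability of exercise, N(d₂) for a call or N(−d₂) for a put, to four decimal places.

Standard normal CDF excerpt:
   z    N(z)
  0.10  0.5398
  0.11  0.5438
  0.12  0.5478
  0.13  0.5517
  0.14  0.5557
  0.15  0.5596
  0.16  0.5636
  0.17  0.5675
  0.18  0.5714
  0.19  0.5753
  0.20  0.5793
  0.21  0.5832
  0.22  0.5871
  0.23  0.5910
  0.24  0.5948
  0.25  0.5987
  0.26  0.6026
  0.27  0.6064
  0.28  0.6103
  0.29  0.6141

0.5636

σ√T = 0.31 × 1.0000 = 0.3100
d₁ = [ln(443/458) + (0.032 + 0.31²/2)·1] / 0.3100 = [-0.0333 + 0.0801] / 0.3100 = 0.1508 ≈ 0.15
d₂ = d₁ − σ√T = 0.1508 − 0.3100 = -0.1592 ≈ -0.16
Risk-neutral Pr[S_T < K] = N(−d₂) = N(0.16) = 0.5636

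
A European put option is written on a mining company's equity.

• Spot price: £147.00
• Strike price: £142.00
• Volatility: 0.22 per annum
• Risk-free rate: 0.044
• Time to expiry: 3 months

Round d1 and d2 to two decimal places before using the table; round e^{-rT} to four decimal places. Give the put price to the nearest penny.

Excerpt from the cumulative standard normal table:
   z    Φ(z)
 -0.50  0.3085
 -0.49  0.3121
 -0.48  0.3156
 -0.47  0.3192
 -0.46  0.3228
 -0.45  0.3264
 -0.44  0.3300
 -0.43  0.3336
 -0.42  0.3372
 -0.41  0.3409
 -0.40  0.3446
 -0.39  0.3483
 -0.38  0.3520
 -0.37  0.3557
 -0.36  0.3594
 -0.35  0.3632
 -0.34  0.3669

£3.56

σ√T = 0.22 × 0.5000 = 0.1100
d₁ = [ln(147/142) + (0.044 + ½·0.22²)·0.25] / (σ√T) = (0.0346 + 0.0170) / 0.1100 = 0.4696 → 0.47
d₂ = 0.4696 − 0.1100 = 0.3596 → 0.36
e^(−rT) = e^(−0.044·0.25) = 0.9891
N(−d₂) = N(-0.36) = 0.3594;  N(−d₁) = N(-0.47) = 0.3192
P = 142·0.9891·0.3594 − 147·0.3192 = 50.4785 − 46.9224 = 3.5561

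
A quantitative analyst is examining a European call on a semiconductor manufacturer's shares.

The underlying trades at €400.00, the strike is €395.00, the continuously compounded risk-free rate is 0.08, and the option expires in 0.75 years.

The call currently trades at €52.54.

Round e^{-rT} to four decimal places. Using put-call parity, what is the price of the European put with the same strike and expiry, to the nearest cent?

exp(−rT) = exp(−0.08·0.75) = 0.9418
Put-call parity: C − P = S − K·e^(−rT) = 400 − 395·0.9418 = 400 − 372.0110 = 27.9890
P = C − (C − P) = 52.54 − (27.9890) = 24.5510

€24.55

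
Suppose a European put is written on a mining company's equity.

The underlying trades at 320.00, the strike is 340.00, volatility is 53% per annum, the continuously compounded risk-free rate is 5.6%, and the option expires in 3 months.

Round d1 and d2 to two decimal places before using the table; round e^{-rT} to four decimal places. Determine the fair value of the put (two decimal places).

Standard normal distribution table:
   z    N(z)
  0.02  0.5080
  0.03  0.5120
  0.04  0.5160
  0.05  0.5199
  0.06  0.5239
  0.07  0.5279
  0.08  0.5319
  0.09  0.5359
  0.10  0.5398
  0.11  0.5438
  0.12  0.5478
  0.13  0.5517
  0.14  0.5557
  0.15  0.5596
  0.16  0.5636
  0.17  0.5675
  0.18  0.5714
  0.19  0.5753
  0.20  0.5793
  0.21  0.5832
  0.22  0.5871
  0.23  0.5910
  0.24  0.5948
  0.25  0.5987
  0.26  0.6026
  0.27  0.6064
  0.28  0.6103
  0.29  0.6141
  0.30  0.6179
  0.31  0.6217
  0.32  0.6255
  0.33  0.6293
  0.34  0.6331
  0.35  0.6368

43.32

σ√T = 0.53·√0.25 = 0.2650
ln(S/K) + (r + σ²/2)T = ln(320/340) + (0.056 + 0.53²/2)·0.25 = -0.0606 + 0.0491 = -0.0115
d₁ = -0.0115 / 0.2650 = -0.0434 ≈ -0.04
d₂ = d₁ − σ√T = -0.0434 − 0.2650 = -0.3084 ≈ -0.31
exp(−rT) = exp(−0.056·0.25) = 0.9861
N(−d₂) = N(0.31) = 0.6217;  N(−d₁) = N(0.04) = 0.5160
P = 340·0.9861·0.6217 − 320·0.5160 = 208.4398 − 165.1200 = 43.3198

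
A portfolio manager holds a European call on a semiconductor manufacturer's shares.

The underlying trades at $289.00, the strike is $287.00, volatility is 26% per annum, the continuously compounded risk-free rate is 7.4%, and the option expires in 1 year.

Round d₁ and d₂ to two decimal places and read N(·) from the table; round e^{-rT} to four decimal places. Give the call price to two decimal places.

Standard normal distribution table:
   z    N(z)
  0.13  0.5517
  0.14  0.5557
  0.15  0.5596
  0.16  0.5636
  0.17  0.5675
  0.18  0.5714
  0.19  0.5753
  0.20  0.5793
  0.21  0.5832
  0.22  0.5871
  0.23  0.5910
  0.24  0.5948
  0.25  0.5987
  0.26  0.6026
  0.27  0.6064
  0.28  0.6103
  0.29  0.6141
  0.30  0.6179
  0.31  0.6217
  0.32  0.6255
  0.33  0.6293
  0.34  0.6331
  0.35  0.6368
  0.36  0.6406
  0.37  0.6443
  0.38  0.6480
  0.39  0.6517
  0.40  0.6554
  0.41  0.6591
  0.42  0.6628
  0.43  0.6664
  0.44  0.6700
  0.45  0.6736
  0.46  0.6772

$41.33

σ√T = 0.26·√1 = 0.2600
d₁ = [ln(289/287) + (0.074 + 0.26²/2)·1] / 0.2600 = [0.0069 + 0.1078] / 0.2600 = 0.4413 → 0.44
d₂ = d₁ − σ√T = 0.4413 − 0.2600 = 0.1813 → 0.18
exp(−rT) = exp(−0.074·1) = 0.9287
N(d₁) = N(0.44) = 0.6700;  N(d₂) = N(0.18) = 0.5714
C = 289·0.6700 − 287·0.9287·0.5714 = 193.6300 − 152.2992 = 41.3308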